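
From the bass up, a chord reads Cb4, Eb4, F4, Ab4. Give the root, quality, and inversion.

The pitch classes Cb, Eb, F, Ab arrange in thirds as F–Ab–Cb–Eb: an F half-diminished seventh chord.
Cb is the fifth of F half-diminished seventh; fifth in the bass means second inversion (figured bass 4/3).

F half-diminished seventh, second inversion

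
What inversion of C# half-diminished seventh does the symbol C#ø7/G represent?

second inversion

C#ø7/G means C# half-diminished seventh with G in the bass. G is the fifth of C# half-diminished seventh (C#–E–G–B), so this is second inversion.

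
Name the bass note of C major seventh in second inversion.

G

The fifth of C major seventh (C–E–G–B) is G; that is the bass in second inversion.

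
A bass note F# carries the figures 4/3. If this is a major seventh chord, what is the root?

The figures 4/3 mean the fifth of the chord is in the bass. If F# is the fifth of a major seventh chord, the root is B (chord tones B–D#–F#–A#).

B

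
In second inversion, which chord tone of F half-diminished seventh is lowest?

The fifth of F half-diminished seventh (F–Ab–Cb–Eb) is Cb; that is the bass in second inversion.

Cb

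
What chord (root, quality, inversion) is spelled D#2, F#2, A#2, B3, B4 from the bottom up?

B major seventh, first inversion

Reducing to letter names: D#, F#, A#, B. These stack in thirds as B–D#–F#–A# — a B major seventh chord.
With the third (D#) in the bass, the chord is in first inversion (figured bass 6/5).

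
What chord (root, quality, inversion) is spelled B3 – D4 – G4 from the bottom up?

The pitch classes B, D, G arrange in thirds as G–B–D: a G major triad.
With the third (B) in the bass, the chord is in first inversion (figured bass 6).

G major, first inversion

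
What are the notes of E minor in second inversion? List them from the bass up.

The chord tones are E–G–B. With the fifth (B) lowest for second inversion: B, E, G.

B, E, G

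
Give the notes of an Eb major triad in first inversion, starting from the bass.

Eb major is Eb–G–Bb. First inversion puts the third (G) in the bass, with the remaining tones above: G, Bb, Eb.

G, Bb, Eb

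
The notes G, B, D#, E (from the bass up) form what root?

G, B, D#, E are the tones of an E minor-major seventh chord (E–G–B–D#), making E the root.

E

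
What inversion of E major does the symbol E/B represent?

E/B means E major with B in the bass. B is the fifth of E major (E–G#–B), so this is second inversion.

second inversion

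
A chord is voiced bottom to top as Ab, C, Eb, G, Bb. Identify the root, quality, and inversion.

Ab major ninth, root position

Reducing to letter names: Ab, C, Eb, G, Bb. These stack in thirds as Ab–C–Eb–G–Bb — an Ab major ninth chord.
With the root (Ab) in the bass, the chord is in root position.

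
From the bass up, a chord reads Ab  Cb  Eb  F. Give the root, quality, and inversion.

The pitch classes Ab, Cb, Eb, F arrange in thirds as F–Ab–Cb–Eb: an F half-diminished seventh chord.
With the third (Ab) in the bass, the chord is in first inversion (figured bass 6/5).

F half-diminished seventh, first inversion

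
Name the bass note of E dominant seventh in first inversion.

G#

In first inversion the third is lowest. For E dominant seventh (E–G#–B–D) that is G#.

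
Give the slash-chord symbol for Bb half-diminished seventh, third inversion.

Third inversion of Bb half-diminished seventh has the seventh (Ab) in the bass. As a slash chord: Bbø7/Ab.

Bbø7/Ab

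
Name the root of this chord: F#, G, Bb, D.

Reordering F#, G, Bb, D into stacked thirds gives G–Bb–D–F#; the bottom of that stack, G, is the root.

G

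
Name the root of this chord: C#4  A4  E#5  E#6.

A

Reordering C#, A, E# into stacked thirds gives A–C#–E#; the bottom of that stack, A, is the root.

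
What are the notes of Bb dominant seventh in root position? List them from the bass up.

Spelling Bb dominant seventh: Bb–D–F–Ab. In root position the root is bass, giving Bb, D, F, Ab from the bottom.

Bb, D, F, Ab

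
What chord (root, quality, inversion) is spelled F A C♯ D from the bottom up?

Reducing to letter names: F, A, C#, D. These stack in thirds as D–F–A–C# — a D minor-major seventh chord.
The lowest note is F, the third of the chord, so this is first inversion (figured bass 6/5).

D minor-major seventh, first inversion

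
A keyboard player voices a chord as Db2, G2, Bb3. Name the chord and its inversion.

G diminished, second inversion

Reducing to letter names: Db, G, Bb. These stack in thirds as G–Bb–Db — a G diminished triad.
Db is the fifth of G diminished; fifth in the bass means second inversion (figured bass 6/4).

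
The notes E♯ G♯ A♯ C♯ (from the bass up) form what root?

A#

Reordering E#, G#, A#, C# into stacked thirds gives A#–C#–E#–G#; the bottom of that stack, A#, is the root.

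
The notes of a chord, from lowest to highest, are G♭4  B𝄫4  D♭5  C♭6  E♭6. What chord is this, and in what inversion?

Reducing to letter names: Gb, Bbb, Db, Cb, Eb. These stack in thirds as Cb–Eb–Gb–Bbb–Db — a Cb dominant ninth chord.
With the fifth (Gb) in the bass, the chord is in second inversion.

Cb dominant ninth, second inversion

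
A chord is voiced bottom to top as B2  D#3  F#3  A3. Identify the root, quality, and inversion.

B dominant seventh, root position

Reducing to letter names: B, D#, F#, A. These stack in thirds as B–D#–F#–A — a B dominant seventh chord.
With the root (B) in the bass, the chord is in root position (figured bass 7).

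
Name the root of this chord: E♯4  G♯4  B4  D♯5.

The distinct letter names are E#, G#, B, D#. Arranged as a stack of thirds they read E#–G#–B–D#, so E# is the root (an E# half-diminished seventh chord).

E#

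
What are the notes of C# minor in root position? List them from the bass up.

The chord tones are C#–E–G#. With the root (C#) lowest for root position: C#, E, G#.

C#, E, G#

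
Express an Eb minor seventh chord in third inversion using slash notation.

Third inversion of Eb minor seventh has the seventh (Db) in the bass. As a slash chord: Ebm7/Db.

Ebm7/Db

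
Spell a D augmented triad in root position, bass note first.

D, F#, A#

The chord tones are D–F#–A#. With the root (D) lowest for root position: D, F#, A#.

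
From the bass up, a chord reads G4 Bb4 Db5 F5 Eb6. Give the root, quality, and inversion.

The pitch classes G, Bb, Db, F, Eb arrange in thirds as Eb–G–Bb–Db–F: an Eb dominant ninth chord.
The lowest note is G, the third of the chord, so this is first inversion.

Eb dominant ninth, first inversion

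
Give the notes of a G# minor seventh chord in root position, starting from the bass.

G# minor seventh is G#–B–D#–F#. Root position puts the root (G#) in the bass, with the remaining tones above: G#, B, D#, F#.

G#, B, D#, F#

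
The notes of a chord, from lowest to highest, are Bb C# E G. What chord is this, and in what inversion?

C# diminished seventh, third inversion

The distinct note names are Bb, C#, E, G. Stacked in thirds they read C#–E–G–Bb, which is a diminished seventh chord on C#.
Bb is the seventh of C# diminished seventh; seventh in the bass means third inversion (figured bass 4/2).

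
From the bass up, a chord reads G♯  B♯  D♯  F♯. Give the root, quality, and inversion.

G# dominant seventh, root position

The distinct note names are G#, B#, D#, F#. Stacked in thirds they read G#–B#–D#–F#, which is a dominant seventh chord on G#.
With the root (G#) in the bass, the chord is in root position (figured bass 7).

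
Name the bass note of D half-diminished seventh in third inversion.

C

The seventh of D half-diminished seventh (D–F–Ab–C) is C; that is the bass in third inversion.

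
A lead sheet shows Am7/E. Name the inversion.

second inversion

Am7/E means A minor seventh with E in the bass. E is the fifth of A minor seventh (A–C–E–G), so this is second inversion.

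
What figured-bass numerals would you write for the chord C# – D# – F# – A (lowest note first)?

The notes C#, D#, F#, A stack in thirds as D#–F#–A–C# — a D# half-diminished seventh chord. The bass C# is the seventh, so this is third inversion: figured 4/2.

4/2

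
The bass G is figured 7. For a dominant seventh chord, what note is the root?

The figures 7 mean the root of the chord is in the bass. If G is the root of a dominant seventh chord, the root is G (chord tones G–B–D–F).

G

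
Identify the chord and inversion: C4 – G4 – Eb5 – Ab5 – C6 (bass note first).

Ab major seventh, first inversion

The distinct note names are C, G, Eb, Ab. Stacked in thirds they read Ab–C–Eb–G, which is a major seventh chord on Ab.
C is the third of Ab major seventh; third in the bass means first inversion (figured bass 6/5).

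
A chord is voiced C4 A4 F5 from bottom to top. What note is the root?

Reordering C, A, F into stacked thirds gives F–A–C; the bottom of that stack, F, is the root.

F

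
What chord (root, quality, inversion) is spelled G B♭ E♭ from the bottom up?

Eb major, first inversion

The pitch classes G, Bb, Eb arrange in thirds as Eb–G–Bb: an Eb major triad.
G is the third of Eb major; third in the bass means first inversion (figured bass 6).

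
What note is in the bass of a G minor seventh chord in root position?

The root of G minor seventh (G–Bb–D–F) is G; that is the bass in root position.

G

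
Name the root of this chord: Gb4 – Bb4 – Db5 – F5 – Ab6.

Gb

Gb, Bb, Db, F, Ab are the tones of a Gb major ninth chord (Gb–Bb–Db–F–Ab), making Gb the root.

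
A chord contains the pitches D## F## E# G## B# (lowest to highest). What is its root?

Reordering D##, F##, E#, G##, B# into stacked thirds gives E#–G##–B#–D##–F##; the bottom of that stack, E#, is the root.

E#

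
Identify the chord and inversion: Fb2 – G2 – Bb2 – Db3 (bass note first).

Reducing to letter names: Fb, G, Bb, Db. These stack in thirds as G–Bb–Db–Fb — a G diminished seventh chord.
With the seventh (Fb) in the bass, the chord is in third inversion (figured bass 4/2).

G diminished seventh, third inversion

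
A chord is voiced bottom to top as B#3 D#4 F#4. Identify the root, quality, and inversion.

The distinct note names are B#, D#, F#. Stacked in thirds they read B#–D#–F#, which is a diminished triad on B#.
B# is the root of B# diminished; root in the bass means root position (figured bass 5/3).

B# diminished, root position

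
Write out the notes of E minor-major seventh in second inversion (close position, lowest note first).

E minor-major seventh is E–G–B–D#. Second inversion puts the fifth (B) in the bass, with the remaining tones above: B, D#, E, G.

B, D#, E, G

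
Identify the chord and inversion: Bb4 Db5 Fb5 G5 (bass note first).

G diminished seventh, first inversion

Reducing to letter names: Bb, Db, Fb, G. These stack in thirds as G–Bb–Db–Fb — a G diminished seventh chord.
Bb is the third of G diminished seventh; third in the bass means first inversion (figured bass 6/5).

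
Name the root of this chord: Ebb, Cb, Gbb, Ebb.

The distinct letter names are Ebb, Cb, Gbb. Arranged as a stack of thirds they read Cb–Ebb–Gbb, so Cb is the root (a Cb diminished triad).

Cb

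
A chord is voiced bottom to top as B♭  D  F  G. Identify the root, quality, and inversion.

The pitch classes Bb, D, F, G arrange in thirds as G–Bb–D–F: a G minor seventh chord.
Bb is the third of G minor seventh; third in the bass means first inversion (figured bass 6/5).

G minor seventh, first inversion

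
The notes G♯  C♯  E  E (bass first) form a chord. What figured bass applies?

The notes G#, C#, E stack in thirds as C#–E–G# — a C# minor triad. The bass G# is the fifth, so this is second inversion: figured 6/4.

6/4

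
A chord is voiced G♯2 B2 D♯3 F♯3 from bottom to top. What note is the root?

G#, B, D#, F# are the tones of a G# minor seventh chord (G#–B–D#–F#), making G# the root.

G#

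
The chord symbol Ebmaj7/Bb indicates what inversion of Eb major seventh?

Ebmaj7/Bb means Eb major seventh with Bb in the bass. Bb is the fifth of Eb major seventh (Eb–G–Bb–D), so this is second inversion.

second inversion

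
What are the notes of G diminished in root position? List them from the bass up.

The chord tones are G–Bb–Db. With the root (G) lowest for root position: G, Bb, Db.

G, Bb, Db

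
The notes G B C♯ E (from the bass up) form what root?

C#

The distinct letter names are G, B, C#, E. Arranged as a stack of thirds they read C#–E–G–B, so C# is the root (a C# half-diminished seventh chord).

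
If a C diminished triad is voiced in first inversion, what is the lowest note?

Eb

The third of C diminished (C–Eb–Gb) is Eb; that is the bass in first inversion.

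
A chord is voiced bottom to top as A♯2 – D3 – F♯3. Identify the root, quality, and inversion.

Reducing to letter names: A#, D, F#. These stack in thirds as D–F#–A# — a D augmented triad.
The lowest note is A#, the fifth of the chord, so this is second inversion (figured bass 6/4).

D augmented, second inversion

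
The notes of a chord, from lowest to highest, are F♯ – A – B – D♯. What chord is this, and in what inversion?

B dominant seventh, second inversion

The pitch classes F#, A, B, D# arrange in thirds as B–D#–F#–A: a B dominant seventh chord.
The lowest note is F#, the fifth of the chord, so this is second inversion (figured bass 4/3).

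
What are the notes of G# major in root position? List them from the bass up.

G#, B#, D#

Spelling G# major: G#–B#–D#. In root position the root is bass, giving G#, B#, D# from the bottom.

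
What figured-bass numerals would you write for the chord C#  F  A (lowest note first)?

The notes C#, F, A stack in thirds as F–A–C# — an F augmented triad. The bass C# is the fifth, so this is second inversion: figured 6/4.

6/4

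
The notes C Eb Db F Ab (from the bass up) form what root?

Db

C, Eb, Db, F, Ab are the tones of a Db major ninth chord (Db–F–Ab–C–Eb), making Db the root.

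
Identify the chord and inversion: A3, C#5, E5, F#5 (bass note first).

The pitch classes A, C#, E, F# arrange in thirds as F#–A–C#–E: an F# minor seventh chord.
The lowest note is A, the third of the chord, so this is first inversion (figured bass 6/5).

F# minor seventh, first inversion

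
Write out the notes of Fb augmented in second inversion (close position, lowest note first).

The chord tones are Fb–Ab–C. With the fifth (C) lowest for second inversion: C, Fb, Ab.

C, Fb, Ab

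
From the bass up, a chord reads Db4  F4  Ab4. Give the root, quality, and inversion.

Db major, root position

The distinct note names are Db, F, Ab. Stacked in thirds they read Db–F–Ab, which is a major triad on Db.
Db is the root of Db major; root in the bass means root position (figured bass 5/3).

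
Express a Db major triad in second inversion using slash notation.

Dbmaj/Ab

Second inversion of Db major has the fifth (Ab) in the bass. As a slash chord: Dbmaj/Ab.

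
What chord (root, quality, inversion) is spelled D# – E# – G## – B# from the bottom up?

E# dominant seventh, third inversion

Reducing to letter names: D#, E#, G##, B#. These stack in thirds as E#–G##–B#–D# — an E# dominant seventh chord.
The lowest note is D#, the seventh of the chord, so this is third inversion (figured bass 4/2).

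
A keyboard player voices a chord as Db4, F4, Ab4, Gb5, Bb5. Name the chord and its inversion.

Reducing to letter names: Db, F, Ab, Gb, Bb. These stack in thirds as Gb–Bb–Db–F–Ab — a Gb major ninth chord.
Db is the fifth of Gb major ninth; fifth in the bass means second inversion.

Gb major ninth, second inversion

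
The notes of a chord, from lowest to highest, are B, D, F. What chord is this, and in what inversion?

Reducing to letter names: B, D, F. These stack in thirds as B–D–F — a B diminished triad.
B is the root of B diminished; root in the bass means root position (figured bass 5/3).

B diminished, root position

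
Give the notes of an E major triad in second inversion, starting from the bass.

B, E, G#

Spelling E major: E–G#–B. In second inversion the fifth is bass, giving B, E, G# from the bottom.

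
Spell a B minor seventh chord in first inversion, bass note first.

D, F#, A, B

Spelling B minor seventh: B–D–F#–A. In first inversion the third is bass, giving D, F#, A, B from the bottom.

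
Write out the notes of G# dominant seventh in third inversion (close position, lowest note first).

G# dominant seventh is G#–B#–D#–F#. Third inversion puts the seventh (F#) in the bass, with the remaining tones above: F#, G#, B#, D#.

F#, G#, B#, D#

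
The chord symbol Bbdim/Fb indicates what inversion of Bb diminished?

Bbdim/Fb means Bb diminished with Fb in the bass. Fb is the fifth of Bb diminished (Bb–Db–Fb), so this is second inversion.

second inversion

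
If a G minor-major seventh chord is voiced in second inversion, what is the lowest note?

D

The fifth of G minor-major seventh (G–Bb–D–F#) is D; that is the bass in second inversion.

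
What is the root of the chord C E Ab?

Ab

C, E, Ab are the tones of an Ab augmented triad (Ab–C–E), making Ab the root.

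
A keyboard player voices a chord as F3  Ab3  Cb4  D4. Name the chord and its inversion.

D diminished seventh, first inversion

The pitch classes F, Ab, Cb, D arrange in thirds as D–F–Ab–Cb: a D diminished seventh chord.
F is the third of D diminished seventh; third in the bass means first inversion (figured bass 6/5).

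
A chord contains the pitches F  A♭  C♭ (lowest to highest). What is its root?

F

The distinct letter names are F, Ab, Cb. Arranged as a stack of thirds they read F–Ab–Cb, so F is the root (an F diminished triad).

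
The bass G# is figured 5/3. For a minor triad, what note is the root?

G#

The figures 5/3 mean the root of the chord is in the bass. If G# is the root of a minor triad, the root is G# (chord tones G#–B–D#).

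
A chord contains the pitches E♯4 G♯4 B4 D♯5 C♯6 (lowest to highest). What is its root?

E#, G#, B, D#, C# are the tones of a C# dominant ninth chord (C#–E#–G#–B–D#), making C# the root.

C#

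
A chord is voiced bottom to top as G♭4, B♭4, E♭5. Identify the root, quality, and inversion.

Eb minor, first inversion

The pitch classes Gb, Bb, Eb arrange in thirds as Eb–Gb–Bb: an Eb minor triad.
Gb is the third of Eb minor; third in the bass means first inversion (figured bass 6).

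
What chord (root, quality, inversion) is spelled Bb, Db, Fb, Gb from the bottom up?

The distinct note names are Bb, Db, Fb, Gb. Stacked in thirds they read Gb–Bb–Db–Fb, which is a dominant seventh chord on Gb.
With the third (Bb) in the bass, the chord is in first inversion (figured bass 6/5).

Gb dominant seventh, first inversion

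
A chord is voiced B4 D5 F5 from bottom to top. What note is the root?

B

The distinct letter names are B, D, F. Arranged as a stack of thirds they read B–D–F, so B is the root (a B diminished triad).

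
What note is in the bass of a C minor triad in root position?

C

The root of C minor (C–Eb–G) is C; that is the bass in root position.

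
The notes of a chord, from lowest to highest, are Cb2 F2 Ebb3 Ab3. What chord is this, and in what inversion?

F diminished seventh, second inversion

Reducing to letter names: Cb, F, Ebb, Ab. These stack in thirds as F–Ab–Cb–Ebb — an F diminished seventh chord.
Cb is the fifth of F diminished seventh; fifth in the bass means second inversion (figured bass 4/3).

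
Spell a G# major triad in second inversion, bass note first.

The chord tones are G#–B#–D#. With the fifth (D#) lowest for second inversion: D#, G#, B#.

D#, G#, B#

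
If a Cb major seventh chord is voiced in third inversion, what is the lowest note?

Bb

Cb major seventh is Cb–Eb–Gb–Bb. Third inversion places the seventh in the bass: Bb.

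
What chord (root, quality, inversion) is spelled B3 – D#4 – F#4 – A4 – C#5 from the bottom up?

B dominant ninth, root position

Reducing to letter names: B, D#, F#, A, C#. These stack in thirds as B–D#–F#–A–C# — a B dominant ninth chord.
With the root (B) in the bass, the chord is in root position.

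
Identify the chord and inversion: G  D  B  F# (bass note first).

The distinct note names are G, D, B, F#. Stacked in thirds they read G–B–D–F#, which is a major seventh chord on G.
G is the root of G major seventh; root in the bass means root position (figured bass 7).

G major seventh, root position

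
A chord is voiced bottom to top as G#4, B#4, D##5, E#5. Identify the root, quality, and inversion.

E# minor-major seventh, first inversion

The pitch classes G#, B#, D##, E# arrange in thirds as E#–G#–B#–D##: an E# minor-major seventh chord.
With the third (G#) in the bass, the chord is in first inversion (figured bass 6/5).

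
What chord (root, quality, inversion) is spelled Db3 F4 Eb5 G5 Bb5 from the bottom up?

The distinct note names are Db, F, Eb, G, Bb. Stacked in thirds they read Eb–G–Bb–Db–F, which is a dominant ninth chord on Eb.
With the seventh (Db) in the bass, the chord is in third inversion.

Eb dominant ninth, third inversion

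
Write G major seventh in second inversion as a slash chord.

Second inversion of G major seventh has the fifth (D) in the bass. As a slash chord: Gmaj7/D.

Gmaj7/D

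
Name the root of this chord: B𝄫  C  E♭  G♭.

C

The distinct letter names are Bbb, C, Eb, Gb. Arranged as a stack of thirds they read C–Eb–Gb–Bbb, so C is the root (a C diminished seventh chord).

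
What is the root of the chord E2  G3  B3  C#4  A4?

The distinct letter names are E, G, B, C#, A. Arranged as a stack of thirds they read A–C#–E–G–B, so A is the root (an A dominant ninth chord).

A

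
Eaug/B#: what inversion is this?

second inversion

Eaug/B# means E augmented with B# in the bass. B# is the fifth of E augmented (E–G#–B#), so this is second inversion.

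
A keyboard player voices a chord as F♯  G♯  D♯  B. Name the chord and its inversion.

Reducing to letter names: F#, G#, D#, B. These stack in thirds as G#–B–D#–F# — a G# minor seventh chord.
With the seventh (F#) in the bass, the chord is in third inversion (figured bass 4/2).

G# minor seventh, third inversion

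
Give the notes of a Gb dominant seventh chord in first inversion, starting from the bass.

Spelling Gb dominant seventh: Gb–Bb–Db–Fb. In first inversion the third is bass, giving Bb, Db, Fb, Gb from the bottom.

Bb, Db, Fb, Gb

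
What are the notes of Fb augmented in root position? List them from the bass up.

Fb, Ab, C

Fb augmented is Fb–Ab–C. Root position puts the root (Fb) in the bass, with the remaining tones above: Fb, Ab, C.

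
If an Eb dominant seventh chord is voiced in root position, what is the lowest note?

Eb

The root of Eb dominant seventh (Eb–G–Bb–Db) is Eb; that is the bass in root position.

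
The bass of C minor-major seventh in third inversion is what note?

B

C minor-major seventh is C–Eb–G–B. Third inversion places the seventh in the bass: B.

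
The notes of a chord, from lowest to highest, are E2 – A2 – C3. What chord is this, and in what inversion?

A minor, second inversion

Reducing to letter names: E, A, C. These stack in thirds as A–C–E — an A minor triad.
The lowest note is E, the fifth of the chord, so this is second inversion (figured bass 6/4).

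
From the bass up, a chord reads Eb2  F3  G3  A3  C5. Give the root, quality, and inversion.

F dominant ninth, third inversion

The distinct note names are Eb, F, G, A, C. Stacked in thirds they read F–A–C–Eb–G, which is a dominant ninth chord on F.
With the seventh (Eb) in the bass, the chord is in third inversion.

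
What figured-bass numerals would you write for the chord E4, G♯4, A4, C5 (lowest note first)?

4/3

The notes E, G#, A, C stack in thirds as A–C–E–G# — an A minor-major seventh chord. The bass E is the fifth, so this is second inversion: figured 4/3.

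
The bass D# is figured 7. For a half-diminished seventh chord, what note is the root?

The figures 7 mean the root of the chord is in the bass. If D# is the root of a half-diminished seventh chord, the root is D# (chord tones D#–F#–A–C#).

D#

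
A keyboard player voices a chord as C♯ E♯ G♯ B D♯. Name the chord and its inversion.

C# dominant ninth, root position

The pitch classes C#, E#, G#, B, D# arrange in thirds as C#–E#–G#–B–D#: a C# dominant ninth chord.
C# is the root of C# dominant ninth; root in the bass means root position.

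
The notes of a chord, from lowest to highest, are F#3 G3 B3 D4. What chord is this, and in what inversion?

G major seventh, third inversion

The distinct note names are F#, G, B, D. Stacked in thirds they read G–B–D–F#, which is a major seventh chord on G.
With the seventh (F#) in the bass, the chord is in third inversion (figured bass 4/2).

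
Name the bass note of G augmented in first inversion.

G augmented is G–B–D#. First inversion places the third in the bass: B.

B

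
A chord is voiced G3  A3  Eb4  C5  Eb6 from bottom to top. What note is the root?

The distinct letter names are G, A, Eb, C. Arranged as a stack of thirds they read A–C–Eb–G, so A is the root (an A half-diminished seventh chord).

A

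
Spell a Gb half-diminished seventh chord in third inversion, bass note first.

Gb half-diminished seventh is Gb–Bbb–Dbb–Fb. Third inversion puts the seventh (Fb) in the bass, with the remaining tones above: Fb, Gb, Bbb, Dbb.

Fb, Gb, Bbb, Dbb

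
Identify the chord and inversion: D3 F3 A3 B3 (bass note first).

Reducing to letter names: D, F, A, B. These stack in thirds as B–D–F–A — a B half-diminished seventh chord.
With the third (D) in the bass, the chord is in first inversion (figured bass 6/5).

B half-diminished seventh, first inversion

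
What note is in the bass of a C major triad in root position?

C

The root of C major (C–E–G) is C; that is the bass in root position.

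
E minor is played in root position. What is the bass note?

In root position the root is lowest. For E minor (E–G–B) that is E.

E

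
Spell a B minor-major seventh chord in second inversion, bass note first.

B minor-major seventh is B–D–F#–A#. Second inversion puts the fifth (F#) in the bass, with the remaining tones above: F#, A#, B, D.

F#, A#, B, D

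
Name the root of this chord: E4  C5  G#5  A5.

E, C, G#, A are the tones of an A minor-major seventh chord (A–C–E–G#), making A the root.

A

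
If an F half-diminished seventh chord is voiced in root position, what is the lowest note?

F half-diminished seventh is F–Ab–Cb–Eb. Root position places the root in the bass: F.

F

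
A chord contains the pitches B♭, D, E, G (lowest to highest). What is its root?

E

The distinct letter names are Bb, D, E, G. Arranged as a stack of thirds they read E–G–Bb–D, so E is the root (an E half-diminished seventh chord).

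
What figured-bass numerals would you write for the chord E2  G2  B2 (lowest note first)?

5/3

The notes E, G, B stack in thirds as E–G–B — an E minor triad. The bass E is the root, so this is root position: figured 5/3.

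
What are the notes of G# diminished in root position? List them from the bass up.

G#, B, D

Spelling G# diminished: G#–B–D. In root position the root is bass, giving G#, B, D from the bottom.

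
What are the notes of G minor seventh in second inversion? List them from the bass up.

D, F, G, Bb

The chord tones are G–Bb–D–F. With the fifth (D) lowest for second inversion: D, F, G, Bb.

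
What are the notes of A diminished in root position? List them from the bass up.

A, C, Eb

A diminished is A–C–Eb. Root position puts the root (A) in the bass, with the remaining tones above: A, C, Eb.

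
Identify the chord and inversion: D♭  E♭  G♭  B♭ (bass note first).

Eb minor seventh, third inversion

The pitch classes Db, Eb, Gb, Bb arrange in thirds as Eb–Gb–Bb–Db: an Eb minor seventh chord.
With the seventh (Db) in the bass, the chord is in third inversion (figured bass 4/2).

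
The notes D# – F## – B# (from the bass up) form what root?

The distinct letter names are D#, F##, B#. Arranged as a stack of thirds they read B#–D#–F##, so B# is the root (a B# minor triad).

B#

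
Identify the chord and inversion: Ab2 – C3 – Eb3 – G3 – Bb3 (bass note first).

The distinct note names are Ab, C, Eb, G, Bb. Stacked in thirds they read Ab–C–Eb–G–Bb, which is a major ninth chord on Ab.
Ab is the root of Ab major ninth; root in the bass means root position.

Ab major ninth, root position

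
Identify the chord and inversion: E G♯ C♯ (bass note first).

The pitch classes E, G#, C# arrange in thirds as C#–E–G#: a C# minor triad.
With the third (E) in the bass, the chord is in first inversion (figured bass 6).

C# minor, first inversion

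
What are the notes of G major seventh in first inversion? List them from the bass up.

The chord tones are G–B–D–F#. With the third (B) lowest for first inversion: B, D, F#, G.

B, D, F#, G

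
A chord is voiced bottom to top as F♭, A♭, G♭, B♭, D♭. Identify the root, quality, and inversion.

Gb dominant ninth, third inversion

Reducing to letter names: Fb, Ab, Gb, Bb, Db. These stack in thirds as Gb–Bb–Db–Fb–Ab — a Gb dominant ninth chord.
The lowest note is Fb, the seventh of the chord, so this is third inversion.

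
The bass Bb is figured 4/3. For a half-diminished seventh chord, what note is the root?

E

The figures 4/3 mean the fifth of the chord is in the bass. If Bb is the fifth of a half-diminished seventh chord, the root is E (chord tones E–G–Bb–D).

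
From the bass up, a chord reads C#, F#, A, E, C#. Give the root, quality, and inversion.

The distinct note names are C#, F#, A, E. Stacked in thirds they read F#–A–C#–E, which is a minor seventh chord on F#.
C# is the fifth of F# minor seventh; fifth in the bass means second inversion (figured bass 4/3).

F# minor seventh, second inversion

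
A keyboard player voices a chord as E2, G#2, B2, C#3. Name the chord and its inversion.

C# minor seventh, first inversion

The pitch classes E, G#, B, C# arrange in thirds as C#–E–G#–B: a C# minor seventh chord.
With the third (E) in the bass, the chord is in first inversion (figured bass 6/5).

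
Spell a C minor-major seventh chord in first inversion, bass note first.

C minor-major seventh is C–Eb–G–B. First inversion puts the third (Eb) in the bass, with the remaining tones above: Eb, G, B, C.

Eb, G, B, C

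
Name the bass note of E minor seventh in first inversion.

In first inversion the third is lowest. For E minor seventh (E–G–B–D) that is G.

G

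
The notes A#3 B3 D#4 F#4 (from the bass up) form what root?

A#, B, D#, F# are the tones of a B major seventh chord (B–D#–F#–A#), making B the root.

B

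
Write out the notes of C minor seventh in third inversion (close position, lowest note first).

C minor seventh is C–Eb–G–Bb. Third inversion puts the seventh (Bb) in the bass, with the remaining tones above: Bb, C, Eb, G.

Bb, C, Eb, G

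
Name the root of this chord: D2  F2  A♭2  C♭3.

D

D, F, Ab, Cb are the tones of a D diminished seventh chord (D–F–Ab–Cb), making D the root.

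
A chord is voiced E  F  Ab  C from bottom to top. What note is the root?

F

The distinct letter names are E, F, Ab, C. Arranged as a stack of thirds they read F–Ab–C–E, so F is the root (an F minor-major seventh chord).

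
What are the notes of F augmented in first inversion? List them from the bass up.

A, C#, F

Spelling F augmented: F–A–C#. In first inversion the third is bass, giving A, C#, F from the bottom.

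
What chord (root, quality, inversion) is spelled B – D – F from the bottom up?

B diminished, root position

The distinct note names are B, D, F. Stacked in thirds they read B–D–F, which is a diminished triad on B.
B is the root of B diminished; root in the bass means root position (figured bass 5/3).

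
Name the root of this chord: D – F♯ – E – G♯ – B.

D, F#, E, G#, B are the tones of an E dominant ninth chord (E–G#–B–D–F#), making E the root.

E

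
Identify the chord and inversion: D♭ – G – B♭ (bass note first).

G diminished, second inversion

The pitch classes Db, G, Bb arrange in thirds as G–Bb–Db: a G diminished triad.
Db is the fifth of G diminished; fifth in the bass means second inversion (figured bass 6/4).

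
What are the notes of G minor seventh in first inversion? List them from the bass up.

Bb, D, F, G

G minor seventh is G–Bb–D–F. First inversion puts the third (Bb) in the bass, with the remaining tones above: Bb, D, F, G.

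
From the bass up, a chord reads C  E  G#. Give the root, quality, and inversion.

The pitch classes C, E, G# arrange in thirds as C–E–G#: a C augmented triad.
C is the root of C augmented; root in the bass means root position (figured bass 5/3).

C augmented, root position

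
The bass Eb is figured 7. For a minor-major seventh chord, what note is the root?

The figures 7 mean the root of the chord is in the bass. If Eb is the root of a minor-major seventh chord, the root is Eb (chord tones Eb–Gb–Bb–D).

Eb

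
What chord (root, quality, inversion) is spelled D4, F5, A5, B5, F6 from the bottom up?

The distinct note names are D, F, A, B. Stacked in thirds they read B–D–F–A, which is a half-diminished seventh chord on B.
The lowest note is D, the third of the chord, so this is first inversion (figured bass 6/5).

B half-diminished seventh, first inversion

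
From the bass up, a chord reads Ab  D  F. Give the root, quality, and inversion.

The pitch classes Ab, D, F arrange in thirds as D–F–Ab: a D diminished triad.
Ab is the fifth of D diminished; fifth in the bass means second inversion (figured bass 6/4).

D diminished, second inversion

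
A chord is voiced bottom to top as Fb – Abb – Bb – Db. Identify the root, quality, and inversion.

Bb diminished seventh, second inversion

The distinct note names are Fb, Abb, Bb, Db. Stacked in thirds they read Bb–Db–Fb–Abb, which is a diminished seventh chord on Bb.
Fb is the fifth of Bb diminished seventh; fifth in the bass means second inversion (figured bass 4/3).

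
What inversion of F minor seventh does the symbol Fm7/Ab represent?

Fm7/Ab means F minor seventh with Ab in the bass. Ab is the third of F minor seventh (F–Ab–C–Eb), so this is first inversion.

first inversion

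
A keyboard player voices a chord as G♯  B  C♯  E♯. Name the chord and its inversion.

The distinct note names are G#, B, C#, E#. Stacked in thirds they read C#–E#–G#–B, which is a dominant seventh chord on C#.
The lowest note is G#, the fifth of the chord, so this is second inversion (figured bass 4/3).

C# dominant seventh, second inversion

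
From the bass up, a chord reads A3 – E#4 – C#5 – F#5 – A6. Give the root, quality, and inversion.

F# minor-major seventh, first inversion

The pitch classes A, E#, C#, F# arrange in thirds as F#–A–C#–E#: an F# minor-major seventh chord.
The lowest note is A, the third of the chord, so this is first inversion (figured bass 6/5).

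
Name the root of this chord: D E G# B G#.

E

Reordering D, E, G#, B into stacked thirds gives E–G#–B–D; the bottom of that stack, E, is the root.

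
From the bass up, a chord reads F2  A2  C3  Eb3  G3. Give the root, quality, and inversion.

The pitch classes F, A, C, Eb, G arrange in thirds as F–A–C–Eb–G: an F dominant ninth chord.
The lowest note is F, the root of the chord, so this is root position.

F dominant ninth, root position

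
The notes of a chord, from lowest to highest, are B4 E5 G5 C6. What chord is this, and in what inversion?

The distinct note names are B, E, G, C. Stacked in thirds they read C–E–G–B, which is a major seventh chord on C.
B is the seventh of C major seventh; seventh in the bass means third inversion (figured bass 4/2).

C major seventh, third inversion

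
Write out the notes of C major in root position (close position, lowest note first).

C, E, G

Spelling C major: C–E–G. In root position the root is bass, giving C, E, G from the bottom.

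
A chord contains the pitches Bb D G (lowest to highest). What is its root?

G

Bb, D, G are the tones of a G minor triad (G–Bb–D), making G the root.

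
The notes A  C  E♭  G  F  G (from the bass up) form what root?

F

The distinct letter names are A, C, Eb, G, F. Arranged as a stack of thirds they read F–A–C–Eb–G, so F is the root (an F dominant ninth chord).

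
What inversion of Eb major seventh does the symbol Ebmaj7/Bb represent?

Ebmaj7/Bb means Eb major seventh with Bb in the bass. Bb is the fifth of Eb major seventh (Eb–G–Bb–D), so this is second inversion.

second inversion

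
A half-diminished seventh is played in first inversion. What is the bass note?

C

In first inversion the third is lowest. For A half-diminished seventh (A–C–Eb–G) that is C.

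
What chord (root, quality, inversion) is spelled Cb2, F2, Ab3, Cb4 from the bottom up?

Reducing to letter names: Cb, F, Ab. These stack in thirds as F–Ab–Cb — an F diminished triad.
The lowest note is Cb, the fifth of the chord, so this is second inversion (figured bass 6/4).

F diminished, second inversion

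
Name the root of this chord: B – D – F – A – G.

G

B, D, F, A, G are the tones of a G dominant ninth chord (G–B–D–F–A), making G the root.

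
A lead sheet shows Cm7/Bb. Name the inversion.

third inversion

Cm7/Bb means C minor seventh with Bb in the bass. Bb is the seventh of C minor seventh (C–Eb–G–Bb), so this is third inversion.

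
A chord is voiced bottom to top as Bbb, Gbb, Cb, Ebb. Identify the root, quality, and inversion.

The pitch classes Bbb, Gbb, Cb, Ebb arrange in thirds as Cb–Ebb–Gbb–Bbb: a Cb half-diminished seventh chord.
With the seventh (Bbb) in the bass, the chord is in third inversion (figured bass 4/2).

Cb half-diminished seventh, third inversion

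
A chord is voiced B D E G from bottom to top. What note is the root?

E

Reordering B, D, E, G into stacked thirds gives E–G–B–D; the bottom of that stack, E, is the root.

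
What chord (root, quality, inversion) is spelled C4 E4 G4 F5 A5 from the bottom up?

Reducing to letter names: C, E, G, F, A. These stack in thirds as F–A–C–E–G — an F major ninth chord.
C is the fifth of F major ninth; fifth in the bass means second inversion.

F major ninth, second inversion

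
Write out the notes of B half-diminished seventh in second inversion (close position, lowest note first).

Spelling B half-diminished seventh: B–D–F–A. In second inversion the fifth is bass, giving F, A, B, D from the bottom.

F, A, B, D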